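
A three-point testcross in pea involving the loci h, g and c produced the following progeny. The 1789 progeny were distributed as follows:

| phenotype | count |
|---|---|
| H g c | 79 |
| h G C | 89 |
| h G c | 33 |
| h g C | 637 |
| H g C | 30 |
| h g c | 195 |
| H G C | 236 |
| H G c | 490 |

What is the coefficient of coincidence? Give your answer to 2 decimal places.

The two most frequent reciprocal classes, h g C and H G c, are the parental types, so the F1 was h g C / H G c.
The two rarest classes, H g C and h G c, are the double crossovers. Comparing them with the parentals, only the h allele has switched, so h is the middle locus and the order is g – h – c.
g–h: (168 + 63)/1789 = 0.1291; h–c: (431 + 63)/1789 = 0.2761.
Expected DCO frequency = 0.1291 × 0.2761 ≈ 0.03564; observed = 63/1789 ≈ 0.03522.
Coefficient of coincidence = 0.03522/0.03564 ≈ 0.99.

0.99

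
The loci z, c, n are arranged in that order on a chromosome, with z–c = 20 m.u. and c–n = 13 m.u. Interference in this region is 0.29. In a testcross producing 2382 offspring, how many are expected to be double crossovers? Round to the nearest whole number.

44

Map distances give recombination frequencies of 0.200 and 0.130 for the two intervals.
With interference 0.29 (so coincidence = 0.71), expected double-crossover frequency = 0.200 × 0.130 × 0.71 = 0.01846.
Expected number = 0.01846 × 2382 = 43.97 ≈ 44.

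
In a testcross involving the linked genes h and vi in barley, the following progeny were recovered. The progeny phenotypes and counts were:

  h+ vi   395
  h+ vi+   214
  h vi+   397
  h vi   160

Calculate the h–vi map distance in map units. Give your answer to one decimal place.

32.1 map units

The two most frequent classes, h+ vi (395) and h vi+ (397), are the parental types, so the F1 was h+ vi / h vi+.
The recombinant classes are h+ vi+ and h vi: 214 + 160 = 374.
Recombination frequency = 374/1166 = 0.3208 ≈ 32.1%, i.e. 32.1 map units.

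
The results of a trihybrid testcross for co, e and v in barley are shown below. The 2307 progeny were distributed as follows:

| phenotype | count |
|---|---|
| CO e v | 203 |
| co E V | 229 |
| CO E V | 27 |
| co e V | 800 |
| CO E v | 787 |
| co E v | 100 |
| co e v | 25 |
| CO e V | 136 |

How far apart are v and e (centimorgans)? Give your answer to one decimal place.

21.0 centimorgans

The two most frequent reciprocal classes, CO E v and co e V, are the parental types, so the F1 was CO E v / co e V.
The two rarest classes, CO E V and co e v, are the double crossovers. Comparing them with the parentals, only the v allele has switched, so v is the middle locus and the order is co – v – e.
Crossovers in the v–e interval produce the single-crossover classes CO e v and co E V (203 + 229 = 432) plus the double crossovers (52).
RF(v–e) = (432 + 52) / 2307 = 484/2307 = 0.2098 → 21.0 centimorgans.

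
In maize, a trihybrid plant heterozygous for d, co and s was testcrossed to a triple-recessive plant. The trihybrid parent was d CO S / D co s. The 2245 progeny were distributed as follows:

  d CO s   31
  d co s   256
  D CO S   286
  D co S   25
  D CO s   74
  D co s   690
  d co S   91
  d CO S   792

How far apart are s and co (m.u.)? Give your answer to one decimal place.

9.8 m.u.

The two rarest classes, d CO s and D co S, are the double crossovers. Comparing them with the parentals, only the s allele has switched, so s is the middle locus and the order is co – s – d.
Crossovers in the co–s interval produce the single-crossover classes d co S and D CO s (91 + 74 = 165) plus the double crossovers (56).
RF(co–s) = (165 + 56) / 2245 = 221/2245 = 0.0984 → 9.8 m.u.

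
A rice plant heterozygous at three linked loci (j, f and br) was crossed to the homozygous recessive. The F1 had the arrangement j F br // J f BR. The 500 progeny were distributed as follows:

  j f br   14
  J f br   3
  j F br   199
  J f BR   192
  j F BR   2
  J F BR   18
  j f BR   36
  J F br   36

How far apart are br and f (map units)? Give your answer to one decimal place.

The two rarest classes, j F BR and J f br, are the double crossovers. Comparing them with the parentals, only the br allele has switched, so br is the middle locus and the order is j – br – f.
Crossovers in the br–f interval produce the single-crossover classes j f br and J F BR (14 + 18 = 32) plus the double crossovers (5).
RF(br–f) = (32 + 5) / 500 = 37/500 = 0.0740 → 7.4 map units.

7.4 map units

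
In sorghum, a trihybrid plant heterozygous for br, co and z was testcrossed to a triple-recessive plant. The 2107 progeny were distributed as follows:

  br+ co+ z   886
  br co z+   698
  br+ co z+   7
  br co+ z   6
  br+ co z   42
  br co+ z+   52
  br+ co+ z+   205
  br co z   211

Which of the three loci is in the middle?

The two most frequent reciprocal classes, br co z+ and br+ co+ z, are the parental types, so the F1 was br co z+ / br+ co+ z.
The two rarest classes, br+ co z+ and br co+ z, are the double crossovers. Comparing them with the parentals, only the br allele has switched, so br is the middle locus and the order is co – br – z.

br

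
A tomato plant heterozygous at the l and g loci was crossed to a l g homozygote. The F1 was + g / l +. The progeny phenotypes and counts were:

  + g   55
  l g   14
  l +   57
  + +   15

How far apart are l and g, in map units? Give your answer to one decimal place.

The recombinant classes are + + and l g: 15 + 14 = 29.
Recombination frequency = 29/141 = 0.2057 ≈ 20.6%, i.e. 20.6 map units.

20.6 map units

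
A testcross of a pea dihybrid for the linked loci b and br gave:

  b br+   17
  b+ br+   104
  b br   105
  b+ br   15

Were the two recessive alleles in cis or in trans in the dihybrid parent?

cis

The two most frequent classes are b+ br+ (104) and b br (105); these are the parental (non-recombinant) types.
So the F1 carried b+ br+ on one chromosome and b br on the other — the recessive alleles are on the same chromosome (cis / coupling).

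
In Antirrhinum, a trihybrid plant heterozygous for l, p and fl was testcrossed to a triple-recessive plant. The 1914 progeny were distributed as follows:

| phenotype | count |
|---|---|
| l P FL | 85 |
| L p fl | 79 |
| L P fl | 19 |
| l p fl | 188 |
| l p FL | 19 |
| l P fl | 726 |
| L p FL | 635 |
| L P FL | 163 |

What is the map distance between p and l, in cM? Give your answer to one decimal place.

The two most frequent reciprocal classes, l P fl and L p FL, are the parental types, so the F1 was l P fl / L p FL.
The two rarest classes, L P fl and l p FL, are the double crossovers. Comparing them with the parentals, only the l allele has switched, so l is the middle locus and the order is p – l – fl.
Crossovers in the p–l interval produce the single-crossover classes l p fl and L P FL (188 + 163 = 351) plus the double crossovers (38).
RF(p–l) = (351 + 38) / 1914 = 389/1914 = 0.2032 → 20.3 cM.

20.3 cM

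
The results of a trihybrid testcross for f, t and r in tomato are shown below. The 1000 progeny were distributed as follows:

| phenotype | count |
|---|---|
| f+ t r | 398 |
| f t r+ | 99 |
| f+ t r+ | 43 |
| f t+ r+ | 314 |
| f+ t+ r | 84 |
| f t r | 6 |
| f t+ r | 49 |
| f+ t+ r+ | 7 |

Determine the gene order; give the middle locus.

The two most frequent reciprocal classes, f+ t r and f t+ r+, are the parental types, so the F1 was f+ t r / f t+ r+.
The two rarest classes, f t r and f+ t+ r+, are the double crossovers. Comparing them with the parentals, only the f allele has switched, so f is the middle locus and the order is r – f – t.

f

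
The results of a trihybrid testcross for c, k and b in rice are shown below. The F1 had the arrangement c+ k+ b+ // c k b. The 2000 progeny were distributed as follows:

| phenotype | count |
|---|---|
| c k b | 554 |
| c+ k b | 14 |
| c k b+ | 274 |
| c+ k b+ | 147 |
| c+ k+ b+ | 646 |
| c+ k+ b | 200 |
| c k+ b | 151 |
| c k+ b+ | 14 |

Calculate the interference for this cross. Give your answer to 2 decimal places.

0.66

The two rarest classes, c k+ b+ and c+ k b, are the double crossovers. Comparing them with the parentals, only the c allele has switched, so c is the middle locus and the order is b – c – k.
b–c: (474 + 28)/2000 = 0.2510; c–k: (298 + 28)/2000 = 0.1630.
Expected DCO frequency = 0.2510 × 0.1630 ≈ 0.04091; observed = 28/2000 ≈ 0.01400.
Coefficient of coincidence = 0.01400/0.04091 ≈ 0.34; interference = 1 − 0.34 = 0.66.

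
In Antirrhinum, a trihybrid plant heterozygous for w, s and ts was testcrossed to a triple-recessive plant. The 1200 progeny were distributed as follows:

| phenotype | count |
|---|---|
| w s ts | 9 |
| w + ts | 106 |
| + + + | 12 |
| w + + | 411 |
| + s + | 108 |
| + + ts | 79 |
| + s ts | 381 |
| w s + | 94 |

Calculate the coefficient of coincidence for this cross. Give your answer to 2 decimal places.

The two most frequent reciprocal classes, w + + and + s ts, are the parental types, so the F1 was w + + / + s ts.
The two rarest classes, + + + and w s ts, are the double crossovers. Comparing them with the parentals, only the w allele has switched, so w is the middle locus and the order is ts – w – s.
ts–w: (214 + 21)/1200 = 0.1958; w–s: (173 + 21)/1200 = 0.1617.
Expected DCO frequency = 0.1958 × 0.1617 ≈ 0.03166; observed = 21/1200 ≈ 0.01750.
Coefficient of coincidence = 0.01750/0.03166 ≈ 0.55.

0.55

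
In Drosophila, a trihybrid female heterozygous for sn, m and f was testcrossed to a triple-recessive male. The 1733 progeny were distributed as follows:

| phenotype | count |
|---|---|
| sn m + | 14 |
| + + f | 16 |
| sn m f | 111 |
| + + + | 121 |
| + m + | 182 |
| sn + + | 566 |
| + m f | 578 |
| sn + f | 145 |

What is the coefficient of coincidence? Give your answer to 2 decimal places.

0.56

The two most frequent reciprocal classes, sn + + and + m f, are the parental types, so the F1 was sn + + / + m f.
The two rarest classes, sn m + and + + f, are the double crossovers. Comparing them with the parentals, only the m allele has switched, so m is the middle locus and the order is sn – m – f.
sn–m: (232 + 30)/1733 = 0.1512; m–f: (327 + 30)/1733 = 0.2060.
Expected DCO frequency = 0.1512 × 0.2060 ≈ 0.03115; observed = 30/1733 ≈ 0.01731.
Coefficient of coincidence = 0.01731/0.03115 ≈ 0.56.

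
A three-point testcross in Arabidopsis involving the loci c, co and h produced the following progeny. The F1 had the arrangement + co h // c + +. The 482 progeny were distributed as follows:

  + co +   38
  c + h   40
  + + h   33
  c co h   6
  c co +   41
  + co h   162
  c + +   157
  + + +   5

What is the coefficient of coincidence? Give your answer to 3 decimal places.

0.701

The two rarest classes, c co h and + + +, are the double crossovers. Comparing them with the parentals, only the c allele has switched, so c is the middle locus and the order is co – c – h.
co–c: (74 + 11)/482 = 0.1763; c–h: (78 + 11)/482 = 0.1846.
Expected DCO frequency = 0.1763 × 0.1846 ≈ 0.03254; observed = 11/482 ≈ 0.02282.
Coefficient of coincidence = 0.02282/0.03254 ≈ 0.701.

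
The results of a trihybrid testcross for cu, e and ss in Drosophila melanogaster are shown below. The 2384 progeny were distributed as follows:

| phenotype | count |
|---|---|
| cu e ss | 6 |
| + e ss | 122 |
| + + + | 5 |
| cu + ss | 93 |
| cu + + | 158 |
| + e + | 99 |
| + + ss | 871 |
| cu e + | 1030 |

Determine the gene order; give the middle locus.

The two most frequent reciprocal classes, cu e + and + + ss, are the parental types, so the F1 was cu e + / + + ss.
The two rarest classes, cu e ss and + + +, are the double crossovers. Comparing them with the parentals, only the ss allele has switched, so ss is the middle locus and the order is e – ss – cu.

ss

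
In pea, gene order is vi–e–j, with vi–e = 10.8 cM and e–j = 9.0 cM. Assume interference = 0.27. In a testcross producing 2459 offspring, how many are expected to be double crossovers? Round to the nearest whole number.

Map distances give recombination frequencies of 0.108 and 0.090 for the two intervals.
With interference 0.27 (so coincidence = 0.73), expected double-crossover frequency = 0.108 × 0.090 × 0.73 = 0.00710.
Expected number = 0.00710 × 2459 = 17.45 ≈ 17.

17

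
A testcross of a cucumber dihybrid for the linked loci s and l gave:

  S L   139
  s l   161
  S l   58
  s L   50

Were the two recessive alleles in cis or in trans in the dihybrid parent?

The two most frequent classes are S L (139) and s l (161); these are the parental (non-recombinant) types.
So the F1 carried S L on one chromosome and s l on the other — the recessive alleles are on the same chromosome (cis / coupling).

cis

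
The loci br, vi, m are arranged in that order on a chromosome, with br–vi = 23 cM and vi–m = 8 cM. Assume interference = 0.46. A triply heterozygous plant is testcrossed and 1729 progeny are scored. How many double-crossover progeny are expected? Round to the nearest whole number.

17

Map distances give recombination frequencies of 0.230 and 0.080 for the two intervals.
With interference 0.46 (so coincidence = 0.54), expected double-crossover frequency = 0.230 × 0.080 × 0.54 = 0.00994.
Expected number = 0.00994 × 1729 = 17.18 ≈ 17.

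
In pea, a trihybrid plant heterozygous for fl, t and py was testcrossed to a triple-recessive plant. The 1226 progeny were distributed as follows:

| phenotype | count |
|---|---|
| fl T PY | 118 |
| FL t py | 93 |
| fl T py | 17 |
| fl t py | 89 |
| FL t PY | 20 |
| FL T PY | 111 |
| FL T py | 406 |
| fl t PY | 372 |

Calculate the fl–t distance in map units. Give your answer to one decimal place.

The two most frequent reciprocal classes, FL T py and fl t PY, are the parental types, so the F1 was FL T py / fl t PY.
The two rarest classes, fl T py and FL t PY, are the double crossovers. Comparing them with the parentals, only the fl allele has switched, so fl is the middle locus and the order is py – fl – t.
Crossovers in the fl–t interval produce the single-crossover classes FL t py and fl T PY (93 + 118 = 211) plus the double crossovers (37).
RF(fl–t) = (211 + 37) / 1226 = 248/1226 = 0.2023 → 20.2 map units.

20.2 map units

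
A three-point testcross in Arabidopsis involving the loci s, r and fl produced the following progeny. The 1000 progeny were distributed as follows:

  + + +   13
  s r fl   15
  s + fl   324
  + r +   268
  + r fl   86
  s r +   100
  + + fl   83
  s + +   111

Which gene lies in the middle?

r

The two most frequent reciprocal classes, + r + and s + fl, are the parental types, so the F1 was + r + / s + fl.
The two rarest classes, + + + and s r fl, are the double crossovers. Comparing them with the parentals, only the r allele has switched, so r is the middle locus and the order is s – r – fl.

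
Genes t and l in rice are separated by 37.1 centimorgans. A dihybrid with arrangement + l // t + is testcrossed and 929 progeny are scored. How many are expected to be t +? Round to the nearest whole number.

292

A map distance of 37.1 centimorgans corresponds to a recombination frequency of 0.371.
The F1 is + l / t +, so t + is a parental gamete class with expected frequency (1 − r)/2 = 0.629/2 = 0.3145.
Expected number = 0.3145 × 929 = 292.17 ≈ 292.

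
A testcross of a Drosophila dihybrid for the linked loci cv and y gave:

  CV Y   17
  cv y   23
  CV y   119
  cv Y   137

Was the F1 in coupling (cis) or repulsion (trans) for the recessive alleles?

The two most frequent classes are CV y (119) and cv Y (137); these are the parental (non-recombinant) types.
So the F1 carried CV y on one chromosome and cv Y on the other — the recessive alleles are on opposite chromosomes (trans / repulsion).

trans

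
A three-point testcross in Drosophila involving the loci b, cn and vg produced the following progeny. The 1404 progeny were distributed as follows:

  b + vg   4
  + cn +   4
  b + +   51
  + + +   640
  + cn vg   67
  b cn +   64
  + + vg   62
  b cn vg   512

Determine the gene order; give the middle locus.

The two most frequent reciprocal classes, b cn vg and + + +, are the parental types, so the F1 was b cn vg / + + +.
The two rarest classes, b + vg and + cn +, are the double crossovers. Comparing them with the parentals, only the cn allele has switched, so cn is the middle locus and the order is vg – cn – b.

cn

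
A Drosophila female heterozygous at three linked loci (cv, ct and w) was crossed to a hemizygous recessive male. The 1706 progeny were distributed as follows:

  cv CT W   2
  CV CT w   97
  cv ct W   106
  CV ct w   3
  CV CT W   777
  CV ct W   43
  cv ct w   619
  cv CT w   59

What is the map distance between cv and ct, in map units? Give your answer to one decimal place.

6.3 map units

The two most frequent reciprocal classes, CV CT W and cv ct w, are the parental types, so the F1 was CV CT W / cv ct w.
The two rarest classes, cv CT W and CV ct w, are the double crossovers. Comparing them with the parentals, only the cv allele has switched, so cv is the middle locus and the order is ct – cv – w.
Crossovers in the ct–cv interval produce the single-crossover classes CV ct W and cv CT w (43 + 59 = 102) plus the double crossovers (5).
RF(ct–cv) = (102 + 5) / 1706 = 107/1706 = 0.0627 → 6.3 map units.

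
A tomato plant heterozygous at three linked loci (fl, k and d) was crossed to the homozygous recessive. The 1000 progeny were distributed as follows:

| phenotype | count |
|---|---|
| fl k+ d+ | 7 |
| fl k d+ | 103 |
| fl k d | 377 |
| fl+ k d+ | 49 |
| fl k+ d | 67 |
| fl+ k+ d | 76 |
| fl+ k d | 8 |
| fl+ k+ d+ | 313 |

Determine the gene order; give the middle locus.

fl

The two most frequent reciprocal classes, fl+ k+ d+ and fl k d, are the parental types, so the F1 was fl+ k+ d+ / fl k d.
The two rarest classes, fl k+ d+ and fl+ k d, are the double crossovers. Comparing them with the parentals, only the fl allele has switched, so fl is the middle locus and the order is d – fl – k.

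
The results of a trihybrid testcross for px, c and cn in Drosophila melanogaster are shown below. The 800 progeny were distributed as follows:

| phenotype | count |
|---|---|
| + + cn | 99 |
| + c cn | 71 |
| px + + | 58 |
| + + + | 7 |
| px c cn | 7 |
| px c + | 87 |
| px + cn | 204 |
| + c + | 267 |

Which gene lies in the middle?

c

The two most frequent reciprocal classes, + c + and px + cn, are the parental types, so the F1 was + c + / px + cn.
The two rarest classes, + + + and px c cn, are the double crossovers. Comparing them with the parentals, only the c allele has switched, so c is the middle locus and the order is px – c – cn.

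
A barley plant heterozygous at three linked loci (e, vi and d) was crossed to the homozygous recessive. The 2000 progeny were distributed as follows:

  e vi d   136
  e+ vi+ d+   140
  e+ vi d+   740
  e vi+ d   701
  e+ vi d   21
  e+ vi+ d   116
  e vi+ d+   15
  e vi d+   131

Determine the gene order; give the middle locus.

d

The two most frequent reciprocal classes, e+ vi d+ and e vi+ d, are the parental types, so the F1 was e+ vi d+ / e vi+ d.
The two rarest classes, e+ vi d and e vi+ d+, are the double crossovers. Comparing them with the parentals, only the d allele has switched, so d is the middle locus and the order is vi – d – e.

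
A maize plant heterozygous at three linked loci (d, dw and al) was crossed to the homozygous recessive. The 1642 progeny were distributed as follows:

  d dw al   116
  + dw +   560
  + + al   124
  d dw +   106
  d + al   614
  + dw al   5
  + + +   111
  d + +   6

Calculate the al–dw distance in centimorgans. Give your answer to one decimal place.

14.5 centimorgans

The two most frequent reciprocal classes, d + al and + dw +, are the parental types, so the F1 was d + al / + dw +.
The two rarest classes, d + + and + dw al, are the double crossovers. Comparing them with the parentals, only the al allele has switched, so al is the middle locus and the order is d – al – dw.
Crossovers in the al–dw interval produce the single-crossover classes d dw al and + + + (116 + 111 = 227) plus the double crossovers (11).
RF(al–dw) = (227 + 11) / 1642 = 238/1642 = 0.1449 → 14.5 centimorgans.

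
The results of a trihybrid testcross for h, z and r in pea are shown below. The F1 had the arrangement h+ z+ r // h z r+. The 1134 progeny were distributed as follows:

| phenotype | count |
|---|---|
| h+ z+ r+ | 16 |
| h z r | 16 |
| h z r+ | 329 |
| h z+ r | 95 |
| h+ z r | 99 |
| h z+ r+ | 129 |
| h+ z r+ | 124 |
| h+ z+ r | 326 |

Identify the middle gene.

The two rarest classes, h+ z+ r+ and h z r, are the double crossovers. Comparing them with the parentals, only the r allele has switched, so r is the middle locus and the order is z – r – h.

r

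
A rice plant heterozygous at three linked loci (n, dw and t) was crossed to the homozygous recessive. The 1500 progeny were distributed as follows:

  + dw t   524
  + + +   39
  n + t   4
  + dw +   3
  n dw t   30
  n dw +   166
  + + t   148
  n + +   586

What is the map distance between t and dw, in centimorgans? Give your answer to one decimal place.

The two most frequent reciprocal classes, n + + and + dw t, are the parental types, so the F1 was n + + / + dw t.
The two rarest classes, n + t and + dw +, are the double crossovers. Comparing them with the parentals, only the t allele has switched, so t is the middle locus and the order is dw – t – n.
Crossovers in the dw–t interval produce the single-crossover classes n dw + and + + t (166 + 148 = 314) plus the double crossovers (7).
RF(dw–t) = (314 + 7) / 1500 = 321/1500 = 0.2140 → 21.4 centimorgans.

21.4 centimorgans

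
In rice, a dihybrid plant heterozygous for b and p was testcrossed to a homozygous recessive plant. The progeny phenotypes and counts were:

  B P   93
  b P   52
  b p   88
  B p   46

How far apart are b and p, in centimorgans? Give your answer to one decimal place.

35.1 centimorgans

The two most frequent classes, B P (93) and b p (88), are the parental types, so the F1 was B P / b p.
The recombinant classes are B p and b P: 46 + 52 = 98.
Recombination frequency = 98/279 = 0.3513 ≈ 35.1%, i.e. 35.1 centimorgans.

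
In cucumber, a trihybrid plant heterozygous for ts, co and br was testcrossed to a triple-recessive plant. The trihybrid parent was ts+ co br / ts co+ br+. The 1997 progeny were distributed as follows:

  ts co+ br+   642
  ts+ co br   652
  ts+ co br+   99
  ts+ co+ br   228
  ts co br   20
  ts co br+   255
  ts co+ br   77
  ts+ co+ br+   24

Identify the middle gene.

The two rarest classes, ts co br and ts+ co+ br+, are the double crossovers. Comparing them with the parentals, only the ts allele has switched, so ts is the middle locus and the order is br – ts – co.

ts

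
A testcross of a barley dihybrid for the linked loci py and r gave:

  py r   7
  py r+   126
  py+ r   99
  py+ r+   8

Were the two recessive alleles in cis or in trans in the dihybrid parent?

The two most frequent classes are py+ r (99) and py r+ (126); these are the parental (non-recombinant) types.
So the F1 carried py+ r on one chromosome and py r+ on the other — the recessive alleles are on opposite chromosomes (trans / repulsion).

trans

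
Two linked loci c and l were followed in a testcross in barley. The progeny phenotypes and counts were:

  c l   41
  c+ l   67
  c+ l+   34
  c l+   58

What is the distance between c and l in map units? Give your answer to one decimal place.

The two most frequent classes, c+ l (67) and c l+ (58), are the parental types, so the F1 was c+ l / c l+.
The recombinant classes are c+ l+ and c l: 34 + 41 = 75.
Recombination frequency = 75/200 = 0.3750 ≈ 37.5%, i.e. 37.5 map units.

37.5 map units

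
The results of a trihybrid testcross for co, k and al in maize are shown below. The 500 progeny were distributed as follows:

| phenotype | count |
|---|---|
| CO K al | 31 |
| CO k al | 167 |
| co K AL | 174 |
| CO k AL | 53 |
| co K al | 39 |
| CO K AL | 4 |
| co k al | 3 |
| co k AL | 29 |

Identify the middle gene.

co

The two most frequent reciprocal classes, co K AL and CO k al, are the parental types, so the F1 was co K AL / CO k al.
The two rarest classes, CO K AL and co k al, are the double crossovers. Comparing them with the parentals, only the co allele has switched, so co is the middle locus and the order is k – co – al.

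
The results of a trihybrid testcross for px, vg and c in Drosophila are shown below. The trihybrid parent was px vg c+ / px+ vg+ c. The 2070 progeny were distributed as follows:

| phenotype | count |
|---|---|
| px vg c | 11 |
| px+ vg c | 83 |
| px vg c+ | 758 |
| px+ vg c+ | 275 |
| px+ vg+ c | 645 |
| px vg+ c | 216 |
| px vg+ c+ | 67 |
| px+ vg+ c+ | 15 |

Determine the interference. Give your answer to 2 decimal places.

0.41

The two rarest classes, px vg c and px+ vg+ c+, are the double crossovers. Comparing them with the parentals, only the c allele has switched, so c is the middle locus and the order is vg – c – px.
vg–c: (150 + 26)/2070 = 0.0850; c–px: (491 + 26)/2070 = 0.2498.
Expected DCO frequency = 0.0850 × 0.2498 ≈ 0.02123; observed = 26/2070 ≈ 0.01256.
Coefficient of coincidence = 0.01256/0.02123 ≈ 0.59; interference = 1 − 0.59 = 0.41.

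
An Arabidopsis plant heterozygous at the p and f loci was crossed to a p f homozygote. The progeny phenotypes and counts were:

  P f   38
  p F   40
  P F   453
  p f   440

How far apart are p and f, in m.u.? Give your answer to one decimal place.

The two most frequent classes, P F (453) and p f (440), are the parental types, so the F1 was P F / p f.
The recombinant classes are P f and p F: 38 + 40 = 78.
Recombination frequency = 78/971 = 0.0803 ≈ 8.0%, i.e. 8.0 m.u.

8.0 m.u.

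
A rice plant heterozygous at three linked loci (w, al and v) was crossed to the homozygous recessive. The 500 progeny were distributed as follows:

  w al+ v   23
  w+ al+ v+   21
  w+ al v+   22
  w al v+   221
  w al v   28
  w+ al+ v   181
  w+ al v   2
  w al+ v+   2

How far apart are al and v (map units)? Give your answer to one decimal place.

The two most frequent reciprocal classes, w al v+ and w+ al+ v, are the parental types, so the F1 was w al v+ / w+ al+ v.
The two rarest classes, w al+ v+ and w+ al v, are the double crossovers. Comparing them with the parentals, only the al allele has switched, so al is the middle locus and the order is w – al – v.
Crossovers in the al–v interval produce the single-crossover classes w al v and w+ al+ v+ (28 + 21 = 49) plus the double crossovers (4).
RF(al–v) = (49 + 4) / 500 = 53/500 = 0.1060 → 10.6 map units.

10.6 map units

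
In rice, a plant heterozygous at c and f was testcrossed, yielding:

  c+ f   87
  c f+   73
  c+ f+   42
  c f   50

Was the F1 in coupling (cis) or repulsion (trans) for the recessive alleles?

The two most frequent classes are c+ f (87) and c f+ (73); these are the parental (non-recombinant) types.
So the F1 carried c+ f on one chromosome and c f+ on the other — the recessive alleles are on opposite chromosomes (trans / repulsion).

trans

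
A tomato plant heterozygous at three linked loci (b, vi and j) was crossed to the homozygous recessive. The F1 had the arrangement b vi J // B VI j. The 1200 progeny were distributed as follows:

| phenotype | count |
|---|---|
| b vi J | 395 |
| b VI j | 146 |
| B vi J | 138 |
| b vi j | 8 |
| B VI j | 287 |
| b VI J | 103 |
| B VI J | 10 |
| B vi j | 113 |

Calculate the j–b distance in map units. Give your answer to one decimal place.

25.2 map units

The two rarest classes, b vi j and B VI J, are the double crossovers. Comparing them with the parentals, only the j allele has switched, so j is the middle locus and the order is vi – j – b.
Crossovers in the j–b interval produce the single-crossover classes B vi J and b VI j (138 + 146 = 284) plus the double crossovers (18).
RF(j–b) = (284 + 18) / 1200 = 302/1200 = 0.2517 → 25.2 map units.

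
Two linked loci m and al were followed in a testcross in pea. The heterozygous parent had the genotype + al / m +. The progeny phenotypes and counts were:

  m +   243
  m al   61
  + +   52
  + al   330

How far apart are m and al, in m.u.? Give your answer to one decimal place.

16.5 m.u.

The recombinant classes are + + and m al: 52 + 61 = 113.
Recombination frequency = 113/686 = 0.1647 ≈ 16.5%, i.e. 16.5 m.u.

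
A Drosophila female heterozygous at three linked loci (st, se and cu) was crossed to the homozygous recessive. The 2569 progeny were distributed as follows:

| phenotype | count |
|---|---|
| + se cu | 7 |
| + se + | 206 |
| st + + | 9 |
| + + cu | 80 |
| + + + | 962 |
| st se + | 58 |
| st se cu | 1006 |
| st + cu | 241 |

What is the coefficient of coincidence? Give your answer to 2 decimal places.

The two most frequent reciprocal classes, st se cu and + + +, are the parental types, so the F1 was st se cu / + + +.
The two rarest classes, + se cu and st + +, are the double crossovers. Comparing them with the parentals, only the st allele has switched, so st is the middle locus and the order is se – st – cu.
se–st: (447 + 16)/2569 = 0.1802; st–cu: (138 + 16)/2569 = 0.0599.
Expected DCO frequency = 0.1802 × 0.0599 ≈ 0.01079; observed = 16/2569 ≈ 0.00623.
Coefficient of coincidence = 0.00623/0.01079 ≈ 0.58.

0.58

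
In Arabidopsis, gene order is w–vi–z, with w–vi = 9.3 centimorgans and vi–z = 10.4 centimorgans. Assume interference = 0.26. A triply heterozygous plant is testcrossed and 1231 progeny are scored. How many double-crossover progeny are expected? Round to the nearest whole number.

9

Map distances give recombination frequencies of 0.093 and 0.104 for the two intervals.
With interference 0.26 (so coincidence = 0.74), expected double-crossover frequency = 0.093 × 0.104 × 0.74 = 0.00716.
Expected number = 0.00716 × 1231 = 8.81 ≈ 9.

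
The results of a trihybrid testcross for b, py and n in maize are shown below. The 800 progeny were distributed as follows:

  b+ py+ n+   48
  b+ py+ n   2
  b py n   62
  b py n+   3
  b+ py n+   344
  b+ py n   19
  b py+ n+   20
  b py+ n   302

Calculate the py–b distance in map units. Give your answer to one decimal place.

14.4 map units

The two most frequent reciprocal classes, b+ py n+ and b py+ n, are the parental types, so the F1 was b+ py n+ / b py+ n.
The two rarest classes, b py n+ and b+ py+ n, are the double crossovers. Comparing them with the parentals, only the b allele has switched, so b is the middle locus and the order is py – b – n.
Crossovers in the py–b interval produce the single-crossover classes b+ py+ n+ and b py n (48 + 62 = 110) plus the double crossovers (5).
RF(py–b) = (110 + 5) / 800 = 115/800 = 0.1437 → 14.4 map units.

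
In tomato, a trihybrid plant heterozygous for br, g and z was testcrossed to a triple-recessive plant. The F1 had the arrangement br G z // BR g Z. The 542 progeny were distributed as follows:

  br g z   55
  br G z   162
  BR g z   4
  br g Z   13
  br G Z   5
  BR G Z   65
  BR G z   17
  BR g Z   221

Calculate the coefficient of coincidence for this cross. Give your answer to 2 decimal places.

0.97

The two rarest classes, br G Z and BR g z, are the double crossovers. Comparing them with the parentals, only the z allele has switched, so z is the middle locus and the order is br – z – g.
br–z: (30 + 9)/542 = 0.0720; z–g: (120 + 9)/542 = 0.2380.
Expected DCO frequency = 0.0720 × 0.2380 ≈ 0.01714; observed = 9/542 ≈ 0.01661.
Coefficient of coincidence = 0.01661/0.01714 ≈ 0.97.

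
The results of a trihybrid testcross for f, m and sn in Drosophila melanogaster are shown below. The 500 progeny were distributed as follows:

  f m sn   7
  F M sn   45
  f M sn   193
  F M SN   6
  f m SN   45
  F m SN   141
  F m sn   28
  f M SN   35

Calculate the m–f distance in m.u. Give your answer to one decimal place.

The two most frequent reciprocal classes, f M sn and F m SN, are the parental types, so the F1 was f M sn / F m SN.
The two rarest classes, f m sn and F M SN, are the double crossovers. Comparing them with the parentals, only the m allele has switched, so m is the middle locus and the order is sn – m – f.
Crossovers in the m–f interval produce the single-crossover classes F M sn and f m SN (45 + 45 = 90) plus the double crossovers (13).
RF(m–f) = (90 + 13) / 500 = 103/500 = 0.2060 → 20.6 m.u.

20.6 m.u.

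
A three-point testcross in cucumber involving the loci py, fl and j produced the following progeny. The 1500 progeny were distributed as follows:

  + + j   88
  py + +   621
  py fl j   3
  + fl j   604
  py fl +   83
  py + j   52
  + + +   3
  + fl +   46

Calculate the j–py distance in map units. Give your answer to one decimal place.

The two most frequent reciprocal classes, + fl j and py + +, are the parental types, so the F1 was + fl j / py + +.
The two rarest classes, py fl j and + + +, are the double crossovers. Comparing them with the parentals, only the py allele has switched, so py is the middle locus and the order is fl – py – j.
Crossovers in the py–j interval produce the single-crossover classes + fl + and py + j (46 + 52 = 98) plus the double crossovers (6).
RF(py–j) = (98 + 6) / 1500 = 104/1500 = 0.0693 → 6.9 map units.

6.9 map units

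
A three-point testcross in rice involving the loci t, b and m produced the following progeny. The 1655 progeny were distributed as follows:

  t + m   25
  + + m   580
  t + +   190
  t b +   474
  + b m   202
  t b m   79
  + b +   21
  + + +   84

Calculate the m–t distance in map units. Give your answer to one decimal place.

12.6 map units

The two most frequent reciprocal classes, + + m and t b +, are the parental types, so the F1 was + + m / t b +.
The two rarest classes, t + m and + b +, are the double crossovers. Comparing them with the parentals, only the t allele has switched, so t is the middle locus and the order is m – t – b.
Crossovers in the m–t interval produce the single-crossover classes + + + and t b m (84 + 79 = 163) plus the double crossovers (46).
RF(m–t) = (163 + 46) / 1655 = 209/1655 = 0.1263 → 12.6 map units.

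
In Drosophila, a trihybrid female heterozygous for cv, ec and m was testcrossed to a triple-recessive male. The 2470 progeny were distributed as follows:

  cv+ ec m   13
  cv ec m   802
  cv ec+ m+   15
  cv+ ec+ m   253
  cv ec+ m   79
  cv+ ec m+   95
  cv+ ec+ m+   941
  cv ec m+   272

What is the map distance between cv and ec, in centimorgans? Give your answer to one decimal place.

The two most frequent reciprocal classes, cv ec m and cv+ ec+ m+, are the parental types, so the F1 was cv ec m / cv+ ec+ m+.
The two rarest classes, cv+ ec m and cv ec+ m+, are the double crossovers. Comparing them with the parentals, only the cv allele has switched, so cv is the middle locus and the order is ec – cv – m.
Crossovers in the ec–cv interval produce the single-crossover classes cv ec+ m and cv+ ec m+ (79 + 95 = 174) plus the double crossovers (28).
RF(ec–cv) = (174 + 28) / 2470 = 202/2470 = 0.0818 → 8.2 centimorgans.

8.2 centimorgans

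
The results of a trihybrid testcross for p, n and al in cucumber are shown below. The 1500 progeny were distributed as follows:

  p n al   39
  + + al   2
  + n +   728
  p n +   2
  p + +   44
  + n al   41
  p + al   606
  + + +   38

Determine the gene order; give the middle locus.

The two most frequent reciprocal classes, + n + and p + al, are the parental types, so the F1 was + n + / p + al.
The two rarest classes, p n + and + + al, are the double crossovers. Comparing them with the parentals, only the p allele has switched, so p is the middle locus and the order is n – p – al.

p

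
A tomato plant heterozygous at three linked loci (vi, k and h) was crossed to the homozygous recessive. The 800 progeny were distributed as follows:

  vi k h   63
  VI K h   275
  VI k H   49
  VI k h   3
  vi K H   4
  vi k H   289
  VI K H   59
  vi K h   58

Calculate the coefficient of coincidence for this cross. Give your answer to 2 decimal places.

0.38

The two most frequent reciprocal classes, VI K h and vi k H, are the parental types, so the F1 was VI K h / vi k H.
The two rarest classes, VI k h and vi K H, are the double crossovers. Comparing them with the parentals, only the k allele has switched, so k is the middle locus and the order is h – k – vi.
h–k: (122 + 7)/800 = 0.1613; k–vi: (107 + 7)/800 = 0.1425.
Expected DCO frequency = 0.1613 × 0.1425 ≈ 0.02299; observed = 7/800 ≈ 0.00875.
Coefficient of coincidence = 0.00875/0.02299 ≈ 0.38.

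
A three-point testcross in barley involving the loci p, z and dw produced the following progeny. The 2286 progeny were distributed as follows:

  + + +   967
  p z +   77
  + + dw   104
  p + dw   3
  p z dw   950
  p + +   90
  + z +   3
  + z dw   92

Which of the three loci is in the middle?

The two most frequent reciprocal classes, p z dw and + + +, are the parental types, so the F1 was p z dw / + + +.
The two rarest classes, p + dw and + z +, are the double crossovers. Comparing them with the parentals, only the z allele has switched, so z is the middle locus and the order is p – z – dw.

z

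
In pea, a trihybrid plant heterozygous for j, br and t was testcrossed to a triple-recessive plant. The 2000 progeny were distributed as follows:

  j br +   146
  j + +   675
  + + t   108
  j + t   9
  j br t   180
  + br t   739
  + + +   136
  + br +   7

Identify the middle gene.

The two most frequent reciprocal classes, + br t and j + +, are the parental types, so the F1 was + br t / j + +.
The two rarest classes, + br + and j + t, are the double crossovers. Comparing them with the parentals, only the t allele has switched, so t is the middle locus and the order is br – t – j.

t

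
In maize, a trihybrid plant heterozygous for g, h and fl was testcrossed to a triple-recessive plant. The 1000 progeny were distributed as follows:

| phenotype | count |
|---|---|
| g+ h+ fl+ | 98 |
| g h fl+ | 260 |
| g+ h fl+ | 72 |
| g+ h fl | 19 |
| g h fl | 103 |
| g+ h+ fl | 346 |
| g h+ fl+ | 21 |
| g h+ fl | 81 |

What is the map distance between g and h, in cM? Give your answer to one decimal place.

19.3 cM

The two most frequent reciprocal classes, g+ h+ fl and g h fl+, are the parental types, so the F1 was g+ h+ fl / g h fl+.
The two rarest classes, g+ h fl and g h+ fl+, are the double crossovers. Comparing them with the parentals, only the h allele has switched, so h is the middle locus and the order is g – h – fl.
Crossovers in the g–h interval produce the single-crossover classes g h+ fl and g+ h fl+ (81 + 72 = 153) plus the double crossovers (40).
RF(g–h) = (153 + 40) / 1000 = 193/1000 = 0.1930 → 19.3 cM.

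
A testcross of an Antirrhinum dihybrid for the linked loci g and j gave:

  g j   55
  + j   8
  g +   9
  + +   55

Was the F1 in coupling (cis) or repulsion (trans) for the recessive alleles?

The two most frequent classes are + + (55) and g j (55); these are the parental (non-recombinant) types.
So the F1 carried + + on one chromosome and g j on the other — the recessive alleles are on the same chromosome (cis / coupling).

cis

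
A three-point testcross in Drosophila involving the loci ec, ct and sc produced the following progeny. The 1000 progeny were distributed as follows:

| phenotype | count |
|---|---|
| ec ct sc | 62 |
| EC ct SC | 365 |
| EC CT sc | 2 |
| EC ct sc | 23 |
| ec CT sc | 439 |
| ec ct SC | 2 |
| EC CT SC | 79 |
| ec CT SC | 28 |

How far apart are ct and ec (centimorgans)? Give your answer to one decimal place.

14.5 centimorgans

The two most frequent reciprocal classes, ec CT sc and EC ct SC, are the parental types, so the F1 was ec CT sc / EC ct SC.
The two rarest classes, EC CT sc and ec ct SC, are the double crossovers. Comparing them with the parentals, only the ec allele has switched, so ec is the middle locus and the order is ct – ec – sc.
Crossovers in the ct–ec interval produce the single-crossover classes ec ct sc and EC CT SC (62 + 79 = 141) plus the double crossovers (4).
RF(ct–ec) = (141 + 4) / 1000 = 145/1000 = 0.1450 → 14.5 centimorgans.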